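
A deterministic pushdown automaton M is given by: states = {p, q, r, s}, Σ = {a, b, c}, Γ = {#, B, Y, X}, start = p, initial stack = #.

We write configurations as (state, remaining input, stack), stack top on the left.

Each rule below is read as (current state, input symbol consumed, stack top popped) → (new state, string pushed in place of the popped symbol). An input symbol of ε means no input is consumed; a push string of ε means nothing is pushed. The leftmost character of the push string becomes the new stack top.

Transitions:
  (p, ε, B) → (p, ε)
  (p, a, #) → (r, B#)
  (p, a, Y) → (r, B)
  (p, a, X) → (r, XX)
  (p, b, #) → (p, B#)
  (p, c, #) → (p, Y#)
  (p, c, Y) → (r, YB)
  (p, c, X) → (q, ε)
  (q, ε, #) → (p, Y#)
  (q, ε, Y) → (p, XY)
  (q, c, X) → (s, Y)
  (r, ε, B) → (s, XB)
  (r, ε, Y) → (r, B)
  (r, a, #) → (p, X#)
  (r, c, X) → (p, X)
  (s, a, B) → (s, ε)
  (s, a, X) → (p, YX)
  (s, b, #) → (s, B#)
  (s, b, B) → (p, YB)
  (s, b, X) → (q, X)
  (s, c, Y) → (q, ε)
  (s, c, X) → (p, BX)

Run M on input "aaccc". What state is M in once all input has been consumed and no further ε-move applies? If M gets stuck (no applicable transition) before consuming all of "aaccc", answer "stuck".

(p, aaccc, #) ⊢ (r, accc, B#) ⊢ (s, accc, XB#) ⊢ (p, ccc, YXB#) ⊢ (r, cc, YBXB#) ⊢ (r, cc, BBXB#) ⊢ (s, cc, XBBXB#) ⊢ (p, c, BXBBXB#) ⊢ (p, c, XBBXB#) ⊢ (q, ε, BBXB#)
All input consumed; M is in state q.

q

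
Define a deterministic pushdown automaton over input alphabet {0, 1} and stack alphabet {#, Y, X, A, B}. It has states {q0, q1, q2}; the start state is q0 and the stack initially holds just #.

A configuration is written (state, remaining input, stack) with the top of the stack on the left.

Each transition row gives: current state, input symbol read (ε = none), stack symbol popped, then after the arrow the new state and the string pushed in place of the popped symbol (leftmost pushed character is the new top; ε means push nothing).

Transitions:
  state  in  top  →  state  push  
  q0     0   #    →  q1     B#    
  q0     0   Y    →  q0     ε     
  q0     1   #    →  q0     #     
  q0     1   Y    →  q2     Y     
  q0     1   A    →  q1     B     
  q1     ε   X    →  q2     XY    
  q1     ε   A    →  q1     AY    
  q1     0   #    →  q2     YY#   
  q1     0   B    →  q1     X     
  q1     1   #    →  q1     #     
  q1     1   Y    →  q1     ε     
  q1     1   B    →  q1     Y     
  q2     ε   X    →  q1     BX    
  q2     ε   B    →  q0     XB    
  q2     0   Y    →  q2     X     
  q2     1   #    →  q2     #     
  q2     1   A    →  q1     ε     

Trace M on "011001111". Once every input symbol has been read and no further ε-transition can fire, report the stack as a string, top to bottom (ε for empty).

BXYYY#

(q0, 011001111, #)
  read 0, top #: go to q1, push B# → (q1, 11001111, B#)
  read 1, top B: go to q1, push Y → (q1, 1001111, Y#)
  read 1, top Y: go to q1, push ε → (q1, 001111, #)
  read 0, top #: go to q2, push YY# → (q2, 01111, YY#)
  read 0, top Y: go to q2, push X → (q2, 1111, XY#)
  ε-move, top X: go to q1, push BX → (q1, 1111, BXY#)
  read 1, top B: go to q1, push Y → (q1, 111, YXY#)
  read 1, top Y: go to q1, push ε → (q1, 11, XY#)
  ε-move, top X: go to q2, push XY → (q2, 11, XYY#)
  ε-move, top X: go to q1, push BX → (q1, 11, BXYY#)
  read 1, top B: go to q1, push Y → (q1, 1, YXYY#)
  read 1, top Y: go to q1, push ε → (q1, ε, XYY#)
  ε-move, top X: go to q2, push XY → (q2, ε, XYYY#)
  ε-move, top X: go to q1, push BX → (q1, ε, BXYYY#)
All input consumed in state q1 with stack BXYYY#.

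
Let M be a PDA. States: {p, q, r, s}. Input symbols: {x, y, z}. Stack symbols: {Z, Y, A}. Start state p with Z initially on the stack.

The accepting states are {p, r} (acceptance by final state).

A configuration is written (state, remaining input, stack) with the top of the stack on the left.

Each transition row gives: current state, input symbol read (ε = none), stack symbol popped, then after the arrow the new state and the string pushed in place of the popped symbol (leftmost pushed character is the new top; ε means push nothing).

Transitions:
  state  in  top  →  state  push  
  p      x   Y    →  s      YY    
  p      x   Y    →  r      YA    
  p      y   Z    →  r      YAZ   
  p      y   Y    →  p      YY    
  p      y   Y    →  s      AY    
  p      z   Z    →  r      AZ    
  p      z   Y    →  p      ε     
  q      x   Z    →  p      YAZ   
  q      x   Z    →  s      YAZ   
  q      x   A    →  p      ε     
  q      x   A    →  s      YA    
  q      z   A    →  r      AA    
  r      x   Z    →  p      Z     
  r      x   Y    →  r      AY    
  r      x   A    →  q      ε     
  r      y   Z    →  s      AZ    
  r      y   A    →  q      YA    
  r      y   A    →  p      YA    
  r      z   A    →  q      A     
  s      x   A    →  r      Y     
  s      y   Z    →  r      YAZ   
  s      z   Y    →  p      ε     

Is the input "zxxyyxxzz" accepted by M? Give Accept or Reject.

One accepting computation: (p, zxxyyxxzz, Z) ⊢ (r, xxyyxxzz, AZ) ⊢ (q, xyyxxzz, Z) ⊢ (p, yyxxzz, YAZ) ⊢ (p, yxxzz, YYAZ) ⊢ (p, xxzz, YYYAZ) ⊢ (r, xzz, YAYYAZ) ⊢ (r, zz, AYAYYAZ) ⊢ (q, z, AYAYYAZ) ⊢ (r, ε, AAYAYYAZ)
All input consumed and state r ∈ F.

Accept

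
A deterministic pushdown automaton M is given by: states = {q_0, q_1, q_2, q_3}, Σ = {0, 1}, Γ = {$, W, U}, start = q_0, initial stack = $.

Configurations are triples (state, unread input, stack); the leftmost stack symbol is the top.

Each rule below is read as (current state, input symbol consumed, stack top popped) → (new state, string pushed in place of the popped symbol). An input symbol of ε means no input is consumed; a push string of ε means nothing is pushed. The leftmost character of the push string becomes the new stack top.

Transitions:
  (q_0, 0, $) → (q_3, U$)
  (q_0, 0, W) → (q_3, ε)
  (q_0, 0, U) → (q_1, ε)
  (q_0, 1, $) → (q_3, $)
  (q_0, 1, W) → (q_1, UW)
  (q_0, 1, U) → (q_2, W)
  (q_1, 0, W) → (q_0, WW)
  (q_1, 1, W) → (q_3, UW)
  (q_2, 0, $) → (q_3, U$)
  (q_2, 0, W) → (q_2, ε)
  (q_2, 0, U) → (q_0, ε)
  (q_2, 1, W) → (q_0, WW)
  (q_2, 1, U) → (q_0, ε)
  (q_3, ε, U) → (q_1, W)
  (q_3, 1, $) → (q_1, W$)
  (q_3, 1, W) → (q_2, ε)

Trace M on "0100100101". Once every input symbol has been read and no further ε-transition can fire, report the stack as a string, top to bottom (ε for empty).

UWWW$

(q_0, 0100100101, $)
  read 0, top $: go to q_3, push U$ → (q_3, 100100101, U$)
  ε-move, top U: go to q_1, push W → (q_1, 100100101, W$)
  read 1, top W: go to q_3, push UW → (q_3, 00100101, UW$)
  ε-move, top U: go to q_1, push W → (q_1, 00100101, WW$)
  read 0, top W: go to q_0, push WW → (q_0, 0100101, WWW$)
  read 0, top W: go to q_3, push ε → (q_3, 100101, WW$)
  read 1, top W: go to q_2, push ε → (q_2, 00101, W$)
  read 0, top W: go to q_2, push ε → (q_2, 0101, $)
  read 0, top $: go to q_3, push U$ → (q_3, 101, U$)
  ε-move, top U: go to q_1, push W → (q_1, 101, W$)
  read 1, top W: go to q_3, push UW → (q_3, 01, UW$)
  ε-move, top U: go to q_1, push W → (q_1, 01, WW$)
  read 0, top W: go to q_0, push WW → (q_0, 1, WWW$)
  read 1, top W: go to q_1, push UW → (q_1, ε, UWWW$)
All input consumed in state q_1 with stack UWWW$.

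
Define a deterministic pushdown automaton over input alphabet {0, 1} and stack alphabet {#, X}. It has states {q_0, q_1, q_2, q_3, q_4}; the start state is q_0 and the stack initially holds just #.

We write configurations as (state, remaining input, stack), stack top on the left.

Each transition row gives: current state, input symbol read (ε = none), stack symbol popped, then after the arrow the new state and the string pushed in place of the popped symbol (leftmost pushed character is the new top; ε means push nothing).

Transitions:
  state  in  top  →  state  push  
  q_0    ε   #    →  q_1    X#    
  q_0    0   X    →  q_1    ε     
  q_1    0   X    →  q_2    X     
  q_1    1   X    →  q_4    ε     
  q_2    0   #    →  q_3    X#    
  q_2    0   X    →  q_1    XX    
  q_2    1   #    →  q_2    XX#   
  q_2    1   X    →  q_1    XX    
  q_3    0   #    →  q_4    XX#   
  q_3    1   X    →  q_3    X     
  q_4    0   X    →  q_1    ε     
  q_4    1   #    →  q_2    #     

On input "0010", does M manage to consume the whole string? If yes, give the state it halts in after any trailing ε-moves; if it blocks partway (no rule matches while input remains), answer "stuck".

(q_0, 0010, #)
  ε-move, top #: go to q_1, push X# → (q_1, 0010, X#)
  read 0, top X: go to q_2, push X → (q_2, 010, X#)
  read 0, top X: go to q_1, push XX → (q_1, 10, XX#)
  read 1, top X: go to q_4, push ε → (q_4, 0, X#)
  read 0, top X: go to q_1, push ε → (q_1, ε, #)
All input consumed; M is in state q_1.

q_1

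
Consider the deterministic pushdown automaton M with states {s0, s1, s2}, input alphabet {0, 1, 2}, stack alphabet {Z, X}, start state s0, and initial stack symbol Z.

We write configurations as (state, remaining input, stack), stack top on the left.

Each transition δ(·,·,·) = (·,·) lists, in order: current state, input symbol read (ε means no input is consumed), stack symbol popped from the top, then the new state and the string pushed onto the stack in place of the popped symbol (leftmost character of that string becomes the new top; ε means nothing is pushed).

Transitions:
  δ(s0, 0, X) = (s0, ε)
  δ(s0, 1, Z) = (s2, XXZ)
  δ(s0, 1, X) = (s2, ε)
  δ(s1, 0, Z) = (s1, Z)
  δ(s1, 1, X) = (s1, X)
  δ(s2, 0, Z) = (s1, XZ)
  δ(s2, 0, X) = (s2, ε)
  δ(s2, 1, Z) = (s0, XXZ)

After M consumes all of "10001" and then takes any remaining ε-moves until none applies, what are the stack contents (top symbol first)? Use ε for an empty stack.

XZ

(s0, 10001, Z) ⊢ (s2, 0001, XXZ) ⊢ (s2, 001, XZ) ⊢ (s2, 01, Z) ⊢ (s1, 1, XZ) ⊢ (s1, ε, XZ)
All input consumed in state s1 with stack XZ.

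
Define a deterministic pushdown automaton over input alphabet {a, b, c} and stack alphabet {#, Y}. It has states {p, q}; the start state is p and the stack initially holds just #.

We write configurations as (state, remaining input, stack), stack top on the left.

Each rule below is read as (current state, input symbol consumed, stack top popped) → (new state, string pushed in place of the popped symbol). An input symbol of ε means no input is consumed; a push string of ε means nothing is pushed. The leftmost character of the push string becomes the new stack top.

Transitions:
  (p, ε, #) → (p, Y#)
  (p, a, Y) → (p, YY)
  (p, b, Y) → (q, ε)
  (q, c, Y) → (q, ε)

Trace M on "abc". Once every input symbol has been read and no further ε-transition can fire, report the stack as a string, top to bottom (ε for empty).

(p, abc, #)
  ε-move, top #: go to p, push Y# → (p, abc, Y#)
  read a, top Y: go to p, push YY → (p, bc, YY#)
  read b, top Y: go to q, push ε → (q, c, Y#)
  read c, top Y: go to q, push ε → (q, ε, #)
All input consumed in state q with stack #.

#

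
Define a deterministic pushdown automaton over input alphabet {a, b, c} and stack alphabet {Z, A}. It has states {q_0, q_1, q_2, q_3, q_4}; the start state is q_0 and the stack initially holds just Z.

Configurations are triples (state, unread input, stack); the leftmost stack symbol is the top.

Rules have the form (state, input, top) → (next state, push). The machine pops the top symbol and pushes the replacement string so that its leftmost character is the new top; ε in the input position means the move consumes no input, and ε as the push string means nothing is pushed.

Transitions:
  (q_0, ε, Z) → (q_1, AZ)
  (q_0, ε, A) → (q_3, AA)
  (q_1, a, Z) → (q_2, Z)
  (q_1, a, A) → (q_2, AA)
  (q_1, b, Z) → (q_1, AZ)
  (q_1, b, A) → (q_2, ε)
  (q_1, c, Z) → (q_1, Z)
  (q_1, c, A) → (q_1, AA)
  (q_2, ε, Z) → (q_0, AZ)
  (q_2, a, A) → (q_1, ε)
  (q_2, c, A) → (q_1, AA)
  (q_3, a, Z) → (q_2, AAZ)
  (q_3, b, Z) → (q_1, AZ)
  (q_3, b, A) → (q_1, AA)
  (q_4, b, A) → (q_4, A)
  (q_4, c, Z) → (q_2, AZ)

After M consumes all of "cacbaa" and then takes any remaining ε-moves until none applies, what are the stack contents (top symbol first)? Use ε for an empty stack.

(q_0, cacbaa, Z)
  ε-move, top Z: go to q_1, push AZ → (q_1, cacbaa, AZ)
  read c, top A: go to q_1, push AA → (q_1, acbaa, AAZ)
  read a, top A: go to q_2, push AA → (q_2, cbaa, AAAZ)
  read c, top A: go to q_1, push AA → (q_1, baa, AAAAZ)
  read b, top A: go to q_2, push ε → (q_2, aa, AAAZ)
  read a, top A: go to q_1, push ε → (q_1, a, AAZ)
  read a, top A: go to q_2, push AA → (q_2, ε, AAAZ)
All input consumed in state q_2 with stack AAAZ.

AAAZ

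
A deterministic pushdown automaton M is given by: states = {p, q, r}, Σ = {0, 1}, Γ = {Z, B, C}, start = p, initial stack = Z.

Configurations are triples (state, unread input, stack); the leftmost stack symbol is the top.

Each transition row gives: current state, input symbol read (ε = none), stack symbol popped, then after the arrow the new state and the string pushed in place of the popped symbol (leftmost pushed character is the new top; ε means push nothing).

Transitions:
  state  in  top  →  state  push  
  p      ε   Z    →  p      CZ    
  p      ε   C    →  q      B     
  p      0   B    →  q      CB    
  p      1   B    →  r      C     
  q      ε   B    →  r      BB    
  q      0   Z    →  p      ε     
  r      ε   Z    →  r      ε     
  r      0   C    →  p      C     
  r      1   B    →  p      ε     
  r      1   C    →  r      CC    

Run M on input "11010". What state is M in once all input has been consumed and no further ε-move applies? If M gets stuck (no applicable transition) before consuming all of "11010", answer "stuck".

(p, 11010, Z) ⊢ (p, 11010, CZ) ⊢ (q, 11010, BZ) ⊢ (r, 11010, BBZ) ⊢ (p, 1010, BZ) ⊢ (r, 010, CZ) ⊢ (p, 10, CZ) ⊢ (q, 10, BZ) ⊢ (r, 10, BBZ) ⊢ (p, 0, BZ) ⊢ (q, ε, CBZ)
All input consumed; M is in state q.

q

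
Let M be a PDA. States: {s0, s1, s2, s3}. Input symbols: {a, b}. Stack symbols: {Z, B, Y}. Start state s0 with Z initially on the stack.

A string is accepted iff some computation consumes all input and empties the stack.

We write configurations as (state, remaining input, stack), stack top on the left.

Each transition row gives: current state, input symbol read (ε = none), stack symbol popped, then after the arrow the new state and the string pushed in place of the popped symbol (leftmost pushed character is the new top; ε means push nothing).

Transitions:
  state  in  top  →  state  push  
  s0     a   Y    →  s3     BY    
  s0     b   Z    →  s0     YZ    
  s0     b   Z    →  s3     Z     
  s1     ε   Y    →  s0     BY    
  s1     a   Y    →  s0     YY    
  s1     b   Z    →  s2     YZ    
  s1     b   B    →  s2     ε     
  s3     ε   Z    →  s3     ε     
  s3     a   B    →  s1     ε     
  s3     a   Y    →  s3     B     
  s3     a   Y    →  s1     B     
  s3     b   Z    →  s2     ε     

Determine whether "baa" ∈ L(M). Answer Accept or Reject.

No computation consumes all input and empties the stack.

Reject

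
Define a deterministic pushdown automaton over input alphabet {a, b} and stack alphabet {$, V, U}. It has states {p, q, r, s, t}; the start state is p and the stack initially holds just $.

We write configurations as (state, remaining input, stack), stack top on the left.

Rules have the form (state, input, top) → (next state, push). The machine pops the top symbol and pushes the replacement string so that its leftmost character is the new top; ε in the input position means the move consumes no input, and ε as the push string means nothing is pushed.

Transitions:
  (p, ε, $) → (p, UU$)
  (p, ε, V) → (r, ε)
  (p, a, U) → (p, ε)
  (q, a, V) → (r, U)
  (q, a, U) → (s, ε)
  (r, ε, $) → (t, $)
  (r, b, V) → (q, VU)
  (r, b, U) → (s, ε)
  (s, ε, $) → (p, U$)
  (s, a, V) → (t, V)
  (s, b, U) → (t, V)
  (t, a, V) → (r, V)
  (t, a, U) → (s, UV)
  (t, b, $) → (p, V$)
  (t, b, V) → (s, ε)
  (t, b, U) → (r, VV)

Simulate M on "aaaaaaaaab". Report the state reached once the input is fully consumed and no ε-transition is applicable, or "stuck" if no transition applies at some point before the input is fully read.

stuck

(p, aaaaaaaaab, $) ⊢ (p, aaaaaaaaab, UU$) ⊢ (p, aaaaaaaab, U$) ⊢ (p, aaaaaaab, $) ⊢ (p, aaaaaaab, UU$) ⊢ (p, aaaaaab, U$) ⊢ (p, aaaaab, $) ⊢ (p, aaaaab, UU$) ⊢ (p, aaaab, U$) ⊢ (p, aaab, $) ⊢ (p, aaab, UU$) ⊢ (p, aab, U$) ⊢ (p, ab, $) ⊢ (p, ab, UU$) ⊢ (p, b, U$)
No transition for (p, b, top U); M blocks with input b remaining.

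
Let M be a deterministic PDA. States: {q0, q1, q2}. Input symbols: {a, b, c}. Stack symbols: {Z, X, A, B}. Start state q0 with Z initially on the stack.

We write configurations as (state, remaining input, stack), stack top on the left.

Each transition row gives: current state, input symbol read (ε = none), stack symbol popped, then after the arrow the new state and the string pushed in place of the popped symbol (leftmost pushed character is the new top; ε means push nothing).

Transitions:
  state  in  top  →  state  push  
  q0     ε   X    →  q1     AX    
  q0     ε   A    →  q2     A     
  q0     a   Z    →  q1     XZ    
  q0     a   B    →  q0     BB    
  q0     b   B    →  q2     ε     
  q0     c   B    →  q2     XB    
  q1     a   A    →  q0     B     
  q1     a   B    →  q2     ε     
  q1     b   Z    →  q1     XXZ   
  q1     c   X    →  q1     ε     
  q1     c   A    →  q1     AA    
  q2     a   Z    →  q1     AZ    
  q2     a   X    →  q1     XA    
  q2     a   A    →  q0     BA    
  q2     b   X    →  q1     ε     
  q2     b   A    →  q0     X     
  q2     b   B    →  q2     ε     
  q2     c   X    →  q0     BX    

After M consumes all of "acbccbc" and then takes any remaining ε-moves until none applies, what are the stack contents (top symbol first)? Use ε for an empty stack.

XZ

(q0, acbccbc, Z)
  read a, top Z: go to q1, push XZ → (q1, cbccbc, XZ)
  read c, top X: go to q1, push ε → (q1, bccbc, Z)
  read b, top Z: go to q1, push XXZ → (q1, ccbc, XXZ)
  read c, top X: go to q1, push ε → (q1, cbc, XZ)
  read c, top X: go to q1, push ε → (q1, bc, Z)
  read b, top Z: go to q1, push XXZ → (q1, c, XXZ)
  read c, top X: go to q1, push ε → (q1, ε, XZ)
All input consumed in state q1 with stack XZ.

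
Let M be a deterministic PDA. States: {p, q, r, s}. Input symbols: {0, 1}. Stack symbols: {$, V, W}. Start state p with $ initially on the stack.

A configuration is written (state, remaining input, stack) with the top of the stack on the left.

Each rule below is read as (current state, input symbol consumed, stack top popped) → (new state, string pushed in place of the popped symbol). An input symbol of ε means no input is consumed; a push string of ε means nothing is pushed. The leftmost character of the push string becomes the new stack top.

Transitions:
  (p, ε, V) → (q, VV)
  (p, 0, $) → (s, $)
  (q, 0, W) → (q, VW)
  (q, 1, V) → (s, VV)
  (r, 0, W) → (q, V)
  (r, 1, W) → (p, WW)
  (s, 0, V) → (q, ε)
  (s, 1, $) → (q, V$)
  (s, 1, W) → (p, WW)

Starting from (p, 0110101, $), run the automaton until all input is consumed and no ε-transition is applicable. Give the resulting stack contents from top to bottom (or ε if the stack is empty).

(p, 0110101, $)
  read 0, top $: go to s, push $ → (s, 110101, $)
  read 1, top $: go to q, push V$ → (q, 10101, V$)
  read 1, top V: go to s, push VV → (s, 0101, VV$)
  read 0, top V: go to q, push ε → (q, 101, V$)
  read 1, top V: go to s, push VV → (s, 01, VV$)
  read 0, top V: go to q, push ε → (q, 1, V$)
  read 1, top V: go to s, push VV → (s, ε, VV$)
All input consumed in state s with stack VV$.

VV$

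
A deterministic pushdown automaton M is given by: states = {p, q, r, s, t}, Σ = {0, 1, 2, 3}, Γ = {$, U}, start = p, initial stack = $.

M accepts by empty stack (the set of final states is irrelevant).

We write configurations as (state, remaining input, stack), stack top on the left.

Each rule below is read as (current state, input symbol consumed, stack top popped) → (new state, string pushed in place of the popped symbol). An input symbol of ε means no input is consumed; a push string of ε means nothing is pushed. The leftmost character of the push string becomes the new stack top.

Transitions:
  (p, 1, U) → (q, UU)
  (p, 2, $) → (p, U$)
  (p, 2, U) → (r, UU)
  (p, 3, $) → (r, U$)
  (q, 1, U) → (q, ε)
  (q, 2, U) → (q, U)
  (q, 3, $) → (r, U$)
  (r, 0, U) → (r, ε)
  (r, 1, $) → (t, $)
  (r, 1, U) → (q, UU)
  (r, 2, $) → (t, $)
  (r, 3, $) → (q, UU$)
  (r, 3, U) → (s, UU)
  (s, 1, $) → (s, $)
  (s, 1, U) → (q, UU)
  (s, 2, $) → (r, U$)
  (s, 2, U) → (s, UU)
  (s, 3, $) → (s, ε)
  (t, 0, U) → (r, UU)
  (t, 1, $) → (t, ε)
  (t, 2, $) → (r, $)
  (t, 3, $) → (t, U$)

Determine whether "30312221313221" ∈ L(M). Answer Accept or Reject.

Reject

(p, 30312221313221, $) ⊢ (r, 0312221313221, U$) ⊢ (r, 312221313221, $) ⊢ (q, 12221313221, UU$) ⊢ (q, 2221313221, U$) ⊢ (q, 221313221, U$) ⊢ (q, 21313221, U$) ⊢ (q, 1313221, U$) ⊢ (q, 313221, $) ⊢ (r, 13221, U$) ⊢ (q, 3221, UU$)
No transition applies at (q, 3221, UU$); input not fully consumed.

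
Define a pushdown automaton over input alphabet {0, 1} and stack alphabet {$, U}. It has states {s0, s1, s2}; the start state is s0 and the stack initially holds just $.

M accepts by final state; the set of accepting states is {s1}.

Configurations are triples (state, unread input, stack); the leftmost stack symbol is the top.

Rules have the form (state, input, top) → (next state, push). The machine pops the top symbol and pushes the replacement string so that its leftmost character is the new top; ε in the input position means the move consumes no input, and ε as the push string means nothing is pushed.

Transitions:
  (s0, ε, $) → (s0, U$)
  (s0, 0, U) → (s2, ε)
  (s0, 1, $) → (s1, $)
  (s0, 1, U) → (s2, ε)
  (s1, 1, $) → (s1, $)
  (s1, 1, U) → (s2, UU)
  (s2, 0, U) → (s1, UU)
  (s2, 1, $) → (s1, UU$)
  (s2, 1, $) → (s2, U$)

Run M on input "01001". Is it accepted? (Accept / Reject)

Reject

No computation consumes all input and reaches a final state.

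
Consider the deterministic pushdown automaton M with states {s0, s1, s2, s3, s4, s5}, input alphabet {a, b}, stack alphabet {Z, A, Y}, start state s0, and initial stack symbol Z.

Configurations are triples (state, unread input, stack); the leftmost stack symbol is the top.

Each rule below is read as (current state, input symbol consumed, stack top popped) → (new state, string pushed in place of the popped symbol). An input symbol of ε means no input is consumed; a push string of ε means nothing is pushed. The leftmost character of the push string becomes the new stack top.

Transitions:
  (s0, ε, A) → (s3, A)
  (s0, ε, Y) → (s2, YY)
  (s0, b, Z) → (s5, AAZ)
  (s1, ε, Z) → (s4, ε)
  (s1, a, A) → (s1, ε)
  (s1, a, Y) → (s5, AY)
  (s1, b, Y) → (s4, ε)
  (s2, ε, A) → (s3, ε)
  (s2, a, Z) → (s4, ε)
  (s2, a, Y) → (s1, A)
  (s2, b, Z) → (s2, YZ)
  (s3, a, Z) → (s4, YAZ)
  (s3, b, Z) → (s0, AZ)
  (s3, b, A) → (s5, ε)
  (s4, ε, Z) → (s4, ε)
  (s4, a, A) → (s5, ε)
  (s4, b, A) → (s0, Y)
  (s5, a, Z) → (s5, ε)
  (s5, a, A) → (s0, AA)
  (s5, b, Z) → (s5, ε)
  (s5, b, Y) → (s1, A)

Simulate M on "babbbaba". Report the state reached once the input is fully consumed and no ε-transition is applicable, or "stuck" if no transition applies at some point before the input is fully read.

(s0, babbbaba, Z) ⊢ (s5, abbbaba, AAZ) ⊢ (s0, bbbaba, AAAZ) ⊢ (s3, bbbaba, AAAZ) ⊢ (s5, bbaba, AAZ)
No transition for (s5, b, top A); M blocks with input bbaba remaining.

stuck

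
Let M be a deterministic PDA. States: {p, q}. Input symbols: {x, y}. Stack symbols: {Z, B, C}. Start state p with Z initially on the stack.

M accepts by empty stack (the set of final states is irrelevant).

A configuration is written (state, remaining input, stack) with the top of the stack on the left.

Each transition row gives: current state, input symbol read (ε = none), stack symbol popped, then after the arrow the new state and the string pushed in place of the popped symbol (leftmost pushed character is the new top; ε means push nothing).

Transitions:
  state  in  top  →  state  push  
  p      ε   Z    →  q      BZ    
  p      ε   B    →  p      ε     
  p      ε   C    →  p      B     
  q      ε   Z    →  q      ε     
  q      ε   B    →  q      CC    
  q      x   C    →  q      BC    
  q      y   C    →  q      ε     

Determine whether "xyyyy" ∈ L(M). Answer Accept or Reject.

(p, xyyyy, Z) ⊢ (q, xyyyy, BZ) ⊢ (q, xyyyy, CCZ) ⊢ (q, yyyy, BCCZ) ⊢ (q, yyyy, CCCCZ) ⊢ (q, yyy, CCCZ) ⊢ (q, yy, CCZ) ⊢ (q, y, CZ) ⊢ (q, ε, Z) ⊢ (q, ε, ε)
All input consumed and the stack is empty.

Accept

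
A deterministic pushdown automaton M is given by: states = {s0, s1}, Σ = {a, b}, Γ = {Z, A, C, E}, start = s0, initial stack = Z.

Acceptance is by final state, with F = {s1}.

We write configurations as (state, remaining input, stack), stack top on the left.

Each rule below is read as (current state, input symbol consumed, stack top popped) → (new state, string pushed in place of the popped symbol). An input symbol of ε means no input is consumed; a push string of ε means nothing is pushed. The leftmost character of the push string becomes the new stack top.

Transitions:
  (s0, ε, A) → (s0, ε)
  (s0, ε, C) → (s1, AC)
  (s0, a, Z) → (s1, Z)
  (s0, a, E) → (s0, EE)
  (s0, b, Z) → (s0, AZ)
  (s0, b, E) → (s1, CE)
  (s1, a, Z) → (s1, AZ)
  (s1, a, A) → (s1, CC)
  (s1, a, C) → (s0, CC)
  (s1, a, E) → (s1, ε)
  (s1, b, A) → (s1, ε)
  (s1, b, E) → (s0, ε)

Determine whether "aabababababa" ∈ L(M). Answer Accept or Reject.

Accept

(s0, aabababababa, Z)
  read a, top Z: go to s1, push Z → (s1, abababababa, Z)
  read a, top Z: go to s1, push AZ → (s1, bababababa, AZ)
  read b, top A: go to s1, push ε → (s1, ababababa, Z)
  read a, top Z: go to s1, push AZ → (s1, babababa, AZ)
  read b, top A: go to s1, push ε → (s1, abababa, Z)
  read a, top Z: go to s1, push AZ → (s1, bababa, AZ)
  read b, top A: go to s1, push ε → (s1, ababa, Z)
  read a, top Z: go to s1, push AZ → (s1, baba, AZ)
  read b, top A: go to s1, push ε → (s1, aba, Z)
  read a, top Z: go to s1, push AZ → (s1, ba, AZ)
  read b, top A: go to s1, push ε → (s1, a, Z)
  read a, top Z: go to s1, push AZ → (s1, ε, AZ)
All input consumed; state s1 ∈ F.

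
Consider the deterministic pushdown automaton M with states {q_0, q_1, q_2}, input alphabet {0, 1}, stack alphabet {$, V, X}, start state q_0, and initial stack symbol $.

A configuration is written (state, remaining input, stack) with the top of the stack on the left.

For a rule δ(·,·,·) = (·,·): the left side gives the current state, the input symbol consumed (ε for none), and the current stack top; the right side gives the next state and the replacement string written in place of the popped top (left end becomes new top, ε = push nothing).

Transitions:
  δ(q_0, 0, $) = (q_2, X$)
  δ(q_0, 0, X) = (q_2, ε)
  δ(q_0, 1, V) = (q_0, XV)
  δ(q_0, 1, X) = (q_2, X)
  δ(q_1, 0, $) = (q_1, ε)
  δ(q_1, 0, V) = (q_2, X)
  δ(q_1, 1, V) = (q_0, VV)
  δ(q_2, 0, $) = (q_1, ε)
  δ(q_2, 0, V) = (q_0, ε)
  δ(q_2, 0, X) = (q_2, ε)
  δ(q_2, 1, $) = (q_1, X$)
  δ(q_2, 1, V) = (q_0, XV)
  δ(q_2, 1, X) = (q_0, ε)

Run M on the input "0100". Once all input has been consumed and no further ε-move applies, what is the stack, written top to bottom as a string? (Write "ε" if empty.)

(q_0, 0100, $)
  read 0, top $: go to q_2, push X$ → (q_2, 100, X$)
  read 1, top X: go to q_0, push ε → (q_0, 00, $)
  read 0, top $: go to q_2, push X$ → (q_2, 0, X$)
  read 0, top X: go to q_2, push ε → (q_2, ε, $)
All input consumed in state q_2 with stack $.

$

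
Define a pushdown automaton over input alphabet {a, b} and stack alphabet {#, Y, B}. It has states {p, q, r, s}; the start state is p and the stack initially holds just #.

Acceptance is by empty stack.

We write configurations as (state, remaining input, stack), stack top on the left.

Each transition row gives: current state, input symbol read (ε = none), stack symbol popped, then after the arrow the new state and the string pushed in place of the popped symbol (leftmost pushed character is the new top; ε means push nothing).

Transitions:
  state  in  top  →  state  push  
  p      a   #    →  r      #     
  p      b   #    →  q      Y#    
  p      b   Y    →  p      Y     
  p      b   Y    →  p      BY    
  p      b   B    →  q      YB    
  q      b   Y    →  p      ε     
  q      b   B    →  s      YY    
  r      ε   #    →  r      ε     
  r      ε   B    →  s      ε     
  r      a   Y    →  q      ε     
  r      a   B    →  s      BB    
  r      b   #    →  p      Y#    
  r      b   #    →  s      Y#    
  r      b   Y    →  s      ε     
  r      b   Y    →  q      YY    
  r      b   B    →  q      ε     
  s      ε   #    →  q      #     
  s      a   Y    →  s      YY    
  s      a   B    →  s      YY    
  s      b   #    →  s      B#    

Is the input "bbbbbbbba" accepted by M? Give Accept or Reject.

One accepting computation: (p, bbbbbbbba, #) ⊢ (q, bbbbbbba, Y#) ⊢ (p, bbbbbba, #) ⊢ (q, bbbbba, Y#) ⊢ (p, bbbba, #) ⊢ (q, bbba, Y#) ⊢ (p, bba, #) ⊢ (q, ba, Y#) ⊢ (p, a, #) ⊢ (r, ε, #) ⊢ (r, ε, ε)
All input consumed and the stack is empty.

Accept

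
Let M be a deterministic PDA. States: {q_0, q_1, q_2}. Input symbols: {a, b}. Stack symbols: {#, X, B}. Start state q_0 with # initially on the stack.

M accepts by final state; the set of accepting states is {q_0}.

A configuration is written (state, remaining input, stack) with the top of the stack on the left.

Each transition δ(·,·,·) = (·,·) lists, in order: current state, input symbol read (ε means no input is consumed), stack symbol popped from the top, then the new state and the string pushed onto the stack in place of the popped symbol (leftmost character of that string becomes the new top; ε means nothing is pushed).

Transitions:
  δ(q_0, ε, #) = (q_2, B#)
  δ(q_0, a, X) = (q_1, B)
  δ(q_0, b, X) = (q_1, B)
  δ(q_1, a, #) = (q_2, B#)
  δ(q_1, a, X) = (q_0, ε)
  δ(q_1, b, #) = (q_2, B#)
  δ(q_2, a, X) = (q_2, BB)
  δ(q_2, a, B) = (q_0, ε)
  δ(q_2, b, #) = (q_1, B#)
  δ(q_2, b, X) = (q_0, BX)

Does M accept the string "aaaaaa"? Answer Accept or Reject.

Accept

(q_0, aaaaaa, #) ⊢ (q_2, aaaaaa, B#) ⊢ (q_0, aaaaa, #) ⊢ (q_2, aaaaa, B#) ⊢ (q_0, aaaa, #) ⊢ (q_2, aaaa, B#) ⊢ (q_0, aaa, #) ⊢ (q_2, aaa, B#) ⊢ (q_0, aa, #) ⊢ (q_2, aa, B#) ⊢ (q_0, a, #) ⊢ (q_2, a, B#) ⊢ (q_0, ε, #)
All input consumed; state q_0 ∈ F.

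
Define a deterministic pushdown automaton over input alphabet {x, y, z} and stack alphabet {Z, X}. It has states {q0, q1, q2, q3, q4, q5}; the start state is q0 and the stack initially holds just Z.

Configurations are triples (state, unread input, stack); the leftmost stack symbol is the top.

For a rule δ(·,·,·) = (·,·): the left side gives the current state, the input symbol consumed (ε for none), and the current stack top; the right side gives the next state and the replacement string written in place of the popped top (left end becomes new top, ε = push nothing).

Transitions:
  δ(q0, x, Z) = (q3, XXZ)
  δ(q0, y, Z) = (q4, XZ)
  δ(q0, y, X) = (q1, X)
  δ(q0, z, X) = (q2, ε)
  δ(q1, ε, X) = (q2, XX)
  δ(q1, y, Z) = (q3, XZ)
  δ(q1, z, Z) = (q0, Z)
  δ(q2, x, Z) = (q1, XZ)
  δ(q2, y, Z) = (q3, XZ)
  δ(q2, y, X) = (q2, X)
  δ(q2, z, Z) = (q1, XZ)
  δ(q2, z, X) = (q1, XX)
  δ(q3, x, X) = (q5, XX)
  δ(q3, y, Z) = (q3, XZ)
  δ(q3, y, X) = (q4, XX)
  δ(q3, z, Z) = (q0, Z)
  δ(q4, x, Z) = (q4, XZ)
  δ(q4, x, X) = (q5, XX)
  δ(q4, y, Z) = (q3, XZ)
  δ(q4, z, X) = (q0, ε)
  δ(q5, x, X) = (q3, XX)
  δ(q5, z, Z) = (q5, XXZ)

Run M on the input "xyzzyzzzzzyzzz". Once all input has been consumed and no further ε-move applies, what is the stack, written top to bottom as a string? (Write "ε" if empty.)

(q0, xyzzyzzzzzyzzz, Z)
  read x, top Z: go to q3, push XXZ → (q3, yzzyzzzzzyzzz, XXZ)
  read y, top X: go to q4, push XX → (q4, zzyzzzzzyzzz, XXXZ)
  read z, top X: go to q0, push ε → (q0, zyzzzzzyzzz, XXZ)
  read z, top X: go to q2, push ε → (q2, yzzzzzyzzz, XZ)
  read y, top X: go to q2, push X → (q2, zzzzzyzzz, XZ)
  read z, top X: go to q1, push XX → (q1, zzzzyzzz, XXZ)
  ε-move, top X: go to q2, push XX → (q2, zzzzyzzz, XXXZ)
  read z, top X: go to q1, push XX → (q1, zzzyzzz, XXXXZ)
  ε-move, top X: go to q2, push XX → (q2, zzzyzzz, XXXXXZ)
  read z, top X: go to q1, push XX → (q1, zzyzzz, XXXXXXZ)
  ε-move, top X: go to q2, push XX → (q2, zzyzzz, XXXXXXXZ)
  read z, top X: go to q1, push XX → (q1, zyzzz, XXXXXXXXZ)
  ε-move, top X: go to q2, push XX → (q2, zyzzz, XXXXXXXXXZ)
  read z, top X: go to q1, push XX → (q1, yzzz, XXXXXXXXXXZ)
  ε-move, top X: go to q2, push XX → (q2, yzzz, XXXXXXXXXXXZ)
  read y, top X: go to q2, push X → (q2, zzz, XXXXXXXXXXXZ)
  read z, top X: go to q1, push XX → (q1, zz, XXXXXXXXXXXXZ)
  ε-move, top X: go to q2, push XX → (q2, zz, XXXXXXXXXXXXXZ)
  read z, top X: go to q1, push XX → (q1, z, XXXXXXXXXXXXXXZ)
  ε-move, top X: go to q2, push XX → (q2, z, XXXXXXXXXXXXXXXZ)
  read z, top X: go to q1, push XX → (q1, ε, XXXXXXXXXXXXXXXXZ)
  ε-move, top X: go to q2, push XX → (q2, ε, XXXXXXXXXXXXXXXXXZ)
All input consumed in state q2 with stack XXXXXXXXXXXXXXXXXZ.

XXXXXXXXXXXXXXXXXZ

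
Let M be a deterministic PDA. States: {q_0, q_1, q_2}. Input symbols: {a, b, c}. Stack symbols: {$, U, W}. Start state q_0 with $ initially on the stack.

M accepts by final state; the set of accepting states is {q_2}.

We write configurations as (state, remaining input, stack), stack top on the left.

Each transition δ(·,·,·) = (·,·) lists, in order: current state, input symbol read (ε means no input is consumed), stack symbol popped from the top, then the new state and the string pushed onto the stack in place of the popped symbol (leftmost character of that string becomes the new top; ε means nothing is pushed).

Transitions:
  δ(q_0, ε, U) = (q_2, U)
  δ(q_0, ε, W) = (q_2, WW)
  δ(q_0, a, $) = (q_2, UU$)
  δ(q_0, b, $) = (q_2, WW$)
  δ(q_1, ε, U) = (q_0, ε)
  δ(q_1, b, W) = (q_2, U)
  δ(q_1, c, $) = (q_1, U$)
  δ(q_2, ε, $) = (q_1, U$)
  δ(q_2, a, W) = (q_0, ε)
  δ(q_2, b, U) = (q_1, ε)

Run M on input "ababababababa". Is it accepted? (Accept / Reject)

Accept

(q_0, ababababababa, $)
  read a, top $: go to q_2, push UU$ → (q_2, babababababa, UU$)
  read b, top U: go to q_1, push ε → (q_1, abababababa, U$)
  ε-move, top U: go to q_0, push ε → (q_0, abababababa, $)
  read a, top $: go to q_2, push UU$ → (q_2, bababababa, UU$)
  read b, top U: go to q_1, push ε → (q_1, ababababa, U$)
  ε-move, top U: go to q_0, push ε → (q_0, ababababa, $)
  read a, top $: go to q_2, push UU$ → (q_2, babababa, UU$)
  read b, top U: go to q_1, push ε → (q_1, abababa, U$)
  ε-move, top U: go to q_0, push ε → (q_0, abababa, $)
  read a, top $: go to q_2, push UU$ → (q_2, bababa, UU$)
  read b, top U: go to q_1, push ε → (q_1, ababa, U$)
  ε-move, top U: go to q_0, push ε → (q_0, ababa, $)
  read a, top $: go to q_2, push UU$ → (q_2, baba, UU$)
  read b, top U: go to q_1, push ε → (q_1, aba, U$)
  ε-move, top U: go to q_0, push ε → (q_0, aba, $)
  read a, top $: go to q_2, push UU$ → (q_2, ba, UU$)
  read b, top U: go to q_1, push ε → (q_1, a, U$)
  ε-move, top U: go to q_0, push ε → (q_0, a, $)
  read a, top $: go to q_2, push UU$ → (q_2, ε, UU$)
All input consumed; state q_2 ∈ F.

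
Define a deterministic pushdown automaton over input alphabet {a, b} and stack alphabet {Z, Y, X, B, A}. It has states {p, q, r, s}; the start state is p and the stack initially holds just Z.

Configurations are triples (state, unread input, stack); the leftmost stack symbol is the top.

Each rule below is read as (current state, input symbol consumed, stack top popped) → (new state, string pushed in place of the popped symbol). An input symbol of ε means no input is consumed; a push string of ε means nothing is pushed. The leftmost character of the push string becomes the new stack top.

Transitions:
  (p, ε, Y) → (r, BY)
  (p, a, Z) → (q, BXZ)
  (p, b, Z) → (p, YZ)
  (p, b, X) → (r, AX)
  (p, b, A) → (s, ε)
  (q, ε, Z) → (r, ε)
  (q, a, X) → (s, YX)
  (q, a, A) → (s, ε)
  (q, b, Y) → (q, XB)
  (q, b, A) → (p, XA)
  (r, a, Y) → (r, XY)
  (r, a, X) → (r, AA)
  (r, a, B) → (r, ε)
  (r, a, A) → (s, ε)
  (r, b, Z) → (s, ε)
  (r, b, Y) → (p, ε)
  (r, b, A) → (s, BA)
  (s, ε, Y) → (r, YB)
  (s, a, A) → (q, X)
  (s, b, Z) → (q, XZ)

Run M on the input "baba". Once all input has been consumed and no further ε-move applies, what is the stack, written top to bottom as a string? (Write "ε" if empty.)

BXZ

(p, baba, Z)
  read b, top Z: go to p, push YZ → (p, aba, YZ)
  ε-move, top Y: go to r, push BY → (r, aba, BYZ)
  read a, top B: go to r, push ε → (r, ba, YZ)
  read b, top Y: go to p, push ε → (p, a, Z)
  read a, top Z: go to q, push BXZ → (q, ε, BXZ)
All input consumed in state q with stack BXZ.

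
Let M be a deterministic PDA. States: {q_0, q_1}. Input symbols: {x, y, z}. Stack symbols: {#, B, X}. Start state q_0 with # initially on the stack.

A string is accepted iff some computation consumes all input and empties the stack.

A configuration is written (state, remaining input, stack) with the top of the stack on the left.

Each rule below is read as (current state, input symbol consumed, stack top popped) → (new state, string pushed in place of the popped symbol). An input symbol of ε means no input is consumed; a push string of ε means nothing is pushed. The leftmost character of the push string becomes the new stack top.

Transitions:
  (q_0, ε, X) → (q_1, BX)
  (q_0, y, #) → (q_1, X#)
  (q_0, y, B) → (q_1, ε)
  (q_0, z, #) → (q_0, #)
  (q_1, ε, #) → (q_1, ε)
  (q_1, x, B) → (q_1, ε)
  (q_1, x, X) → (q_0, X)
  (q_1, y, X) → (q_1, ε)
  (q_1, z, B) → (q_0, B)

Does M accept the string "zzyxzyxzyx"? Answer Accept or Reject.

(q_0, zzyxzyxzyx, #)
  read z, top #: go to q_0, push # → (q_0, zyxzyxzyx, #)
  read z, top #: go to q_0, push # → (q_0, yxzyxzyx, #)
  read y, top #: go to q_1, push X# → (q_1, xzyxzyx, X#)
  read x, top X: go to q_0, push X → (q_0, zyxzyx, X#)
  ε-move, top X: go to q_1, push BX → (q_1, zyxzyx, BX#)
  read z, top B: go to q_0, push B → (q_0, yxzyx, BX#)
  read y, top B: go to q_1, push ε → (q_1, xzyx, X#)
  read x, top X: go to q_0, push X → (q_0, zyx, X#)
  ε-move, top X: go to q_1, push BX → (q_1, zyx, BX#)
  read z, top B: go to q_0, push B → (q_0, yx, BX#)
  read y, top B: go to q_1, push ε → (q_1, x, X#)
  read x, top X: go to q_0, push X → (q_0, ε, X#)
  ε-move, top X: go to q_1, push BX → (q_1, ε, BX#)
All input consumed; stack is BX#, not empty, and no further ε-move applies.

Reject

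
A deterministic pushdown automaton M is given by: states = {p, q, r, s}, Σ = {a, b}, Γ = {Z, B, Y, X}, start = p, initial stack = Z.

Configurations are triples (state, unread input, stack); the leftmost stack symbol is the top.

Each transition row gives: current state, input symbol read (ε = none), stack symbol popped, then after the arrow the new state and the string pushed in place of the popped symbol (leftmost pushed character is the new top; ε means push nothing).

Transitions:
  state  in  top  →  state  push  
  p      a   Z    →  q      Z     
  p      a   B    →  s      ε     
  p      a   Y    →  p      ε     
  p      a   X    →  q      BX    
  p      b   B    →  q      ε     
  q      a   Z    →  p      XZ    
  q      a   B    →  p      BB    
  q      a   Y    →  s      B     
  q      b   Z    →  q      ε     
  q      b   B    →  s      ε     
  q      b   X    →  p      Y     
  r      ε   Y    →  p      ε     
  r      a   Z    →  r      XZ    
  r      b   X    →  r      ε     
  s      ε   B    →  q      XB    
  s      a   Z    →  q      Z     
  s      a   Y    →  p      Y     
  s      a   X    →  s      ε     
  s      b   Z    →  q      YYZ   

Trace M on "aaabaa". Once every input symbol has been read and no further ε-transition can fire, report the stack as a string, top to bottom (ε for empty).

(p, aaabaa, Z) ⊢ (q, aabaa, Z) ⊢ (p, abaa, XZ) ⊢ (q, baa, BXZ) ⊢ (s, aa, XZ) ⊢ (s, a, Z) ⊢ (q, ε, Z)
All input consumed in state q with stack Z.

Z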